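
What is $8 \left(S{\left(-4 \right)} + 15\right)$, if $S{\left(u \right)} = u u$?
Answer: $248$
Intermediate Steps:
$S{\left(u \right)} = u^{2}$
$8 \left(S{\left(-4 \right)} + 15\right) = 8 \left(\left(-4\right)^{2} + 15\right) = 8 \left(16 + 15\right) = 8 \cdot 31 = 248$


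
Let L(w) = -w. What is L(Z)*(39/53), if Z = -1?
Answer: 39/53 ≈ 0.73585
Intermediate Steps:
L(Z)*(39/53) = (-1*(-1))*(39/53) = 1*(39*(1/53)) = 1*(39/53) = 39/53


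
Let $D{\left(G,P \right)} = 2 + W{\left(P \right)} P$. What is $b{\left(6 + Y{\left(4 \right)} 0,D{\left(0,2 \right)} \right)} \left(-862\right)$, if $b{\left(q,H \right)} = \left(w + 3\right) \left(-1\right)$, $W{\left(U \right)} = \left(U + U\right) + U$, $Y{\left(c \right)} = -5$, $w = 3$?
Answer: $5172$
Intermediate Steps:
$W{\left(U \right)} = 3 U$ ($W{\left(U \right)} = 2 U + U = 3 U$)
$D{\left(G,P \right)} = 2 + 3 P^{2}$ ($D{\left(G,P \right)} = 2 + 3 P P = 2 + 3 P^{2}$)
$b{\left(q,H \right)} = -6$ ($b{\left(q,H \right)} = \left(3 + 3\right) \left(-1\right) = 6 \left(-1\right) = -6$)
$b{\left(6 + Y{\left(4 \right)} 0,D{\left(0,2 \right)} \right)} \left(-862\right) = \left(-6\right) \left(-862\right) = 5172$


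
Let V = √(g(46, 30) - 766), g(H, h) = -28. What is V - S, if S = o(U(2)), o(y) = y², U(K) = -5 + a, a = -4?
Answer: -81 + I*√794 ≈ -81.0 + 28.178*I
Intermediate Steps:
V = I*√794 (V = √(-28 - 766) = √(-794) = I*√794 ≈ 28.178*I)
U(K) = -9 (U(K) = -5 - 4 = -9)
S = 81 (S = (-9)² = 81)
V - S = I*√794 - 1*81 = I*√794 - 81 = -81 + I*√794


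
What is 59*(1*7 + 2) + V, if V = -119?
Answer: 412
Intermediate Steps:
59*(1*7 + 2) + V = 59*(1*7 + 2) - 119 = 59*(7 + 2) - 119 = 59*9 - 119 = 531 - 119 = 412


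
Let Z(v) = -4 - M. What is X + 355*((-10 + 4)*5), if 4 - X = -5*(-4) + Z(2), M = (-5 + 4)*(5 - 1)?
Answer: -10666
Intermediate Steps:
M = -4 (M = -1*4 = -4)
Z(v) = 0 (Z(v) = -4 - 1*(-4) = -4 + 4 = 0)
X = -16 (X = 4 - (-5*(-4) + 0) = 4 - (20 + 0) = 4 - 1*20 = 4 - 20 = -16)
X + 355*((-10 + 4)*5) = -16 + 355*((-10 + 4)*5) = -16 + 355*(-6*5) = -16 + 355*(-30) = -16 - 10650 = -10666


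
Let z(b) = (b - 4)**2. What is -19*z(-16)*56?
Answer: -425600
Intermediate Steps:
z(b) = (-4 + b)**2
-19*z(-16)*56 = -19*(-4 - 16)**2*56 = -19*(-20)**2*56 = -19*400*56 = -7600*56 = -425600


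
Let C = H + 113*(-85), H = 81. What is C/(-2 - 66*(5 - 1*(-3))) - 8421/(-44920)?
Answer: 43228121/2380760 ≈ 18.157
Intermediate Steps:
C = -9524 (C = 81 + 113*(-85) = 81 - 9605 = -9524)
C/(-2 - 66*(5 - 1*(-3))) - 8421/(-44920) = -9524/(-2 - 66*(5 - 1*(-3))) - 8421/(-44920) = -9524/(-2 - 66*(5 + 3)) - 8421*(-1/44920) = -9524/(-2 - 66*8) + 8421/44920 = -9524/(-2 - 528) + 8421/44920 = -9524/(-530) + 8421/44920 = -9524*(-1/530) + 8421/44920 = 4762/265 + 8421/44920 = 43228121/2380760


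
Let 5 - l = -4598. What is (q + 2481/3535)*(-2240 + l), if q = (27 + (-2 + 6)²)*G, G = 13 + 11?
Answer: 8626370163/3535 ≈ 2.4403e+6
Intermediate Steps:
l = 4603 (l = 5 - 1*(-4598) = 5 + 4598 = 4603)
G = 24
q = 1032 (q = (27 + (-2 + 6)²)*24 = (27 + 4²)*24 = (27 + 16)*24 = 43*24 = 1032)
(q + 2481/3535)*(-2240 + l) = (1032 + 2481/3535)*(-2240 + 4603) = (1032 + 2481*(1/3535))*2363 = (1032 + 2481/3535)*2363 = (3650601/3535)*2363 = 8626370163/3535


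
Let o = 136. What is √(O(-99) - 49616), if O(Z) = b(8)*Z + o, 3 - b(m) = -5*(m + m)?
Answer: I*√57697 ≈ 240.2*I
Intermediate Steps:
b(m) = 3 + 10*m (b(m) = 3 - (-5)*(m + m) = 3 - (-5)*2*m = 3 - (-10)*m = 3 + 10*m)
O(Z) = 136 + 83*Z (O(Z) = (3 + 10*8)*Z + 136 = (3 + 80)*Z + 136 = 83*Z + 136 = 136 + 83*Z)
√(O(-99) - 49616) = √((136 + 83*(-99)) - 49616) = √((136 - 8217) - 49616) = √(-8081 - 49616) = √(-57697) = I*√57697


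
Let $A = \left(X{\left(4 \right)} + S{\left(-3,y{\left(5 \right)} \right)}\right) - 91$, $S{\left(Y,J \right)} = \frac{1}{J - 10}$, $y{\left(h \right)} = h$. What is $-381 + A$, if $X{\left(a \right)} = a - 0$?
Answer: $- \frac{2341}{5} \approx -468.2$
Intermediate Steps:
$S{\left(Y,J \right)} = \frac{1}{-10 + J}$
$X{\left(a \right)} = a$ ($X{\left(a \right)} = a + 0 = a$)
$A = - \frac{436}{5}$ ($A = \left(4 + \frac{1}{-10 + 5}\right) - 91 = \left(4 + \frac{1}{-5}\right) - 91 = \left(4 - \frac{1}{5}\right) - 91 = \frac{19}{5} - 91 = - \frac{436}{5} \approx -87.2$)
$-381 + A = -381 - \frac{436}{5} = - \frac{2341}{5}$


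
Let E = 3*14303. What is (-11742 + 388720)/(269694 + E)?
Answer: 376978/312603 ≈ 1.2059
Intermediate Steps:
E = 42909
(-11742 + 388720)/(269694 + E) = (-11742 + 388720)/(269694 + 42909) = 376978/312603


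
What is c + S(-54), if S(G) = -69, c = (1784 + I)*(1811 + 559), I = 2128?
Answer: 9271371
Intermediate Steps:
c = 9271440 (c = (1784 + 2128)*(1811 + 559) = 3912*2370 = 9271440)
c + S(-54) = 9271440 - 69 = 9271371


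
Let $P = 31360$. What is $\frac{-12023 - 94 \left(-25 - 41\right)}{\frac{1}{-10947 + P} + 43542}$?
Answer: $- \frac{10798477}{80802077} \approx -0.13364$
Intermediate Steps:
$\frac{-12023 - 94 \left(-25 - 41\right)}{\frac{1}{-10947 + P} + 43542} = \frac{-12023 - 94 \left(-25 - 41\right)}{\frac{1}{-10947 + 31360} + 43542} = \frac{-12023 - -6204}{\frac{1}{20413} + 43542} = \frac{-12023 + 6204}{\frac{1}{20413} + 43542} = - \frac{5819}{\frac{888822847}{20413}} = \left(-5819\right) \frac{20413}{888822847} = - \frac{10798477}{80802077}$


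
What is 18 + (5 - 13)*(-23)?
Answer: 202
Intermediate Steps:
18 + (5 - 13)*(-23) = 18 - 8*(-23) = 18 + 184 = 202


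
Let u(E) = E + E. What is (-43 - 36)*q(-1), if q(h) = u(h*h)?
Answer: -158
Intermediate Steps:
u(E) = 2*E
q(h) = 2*h**2 (q(h) = 2*(h*h) = 2*h**2)
(-43 - 36)*q(-1) = (-43 - 36)*(2*(-1)**2) = -158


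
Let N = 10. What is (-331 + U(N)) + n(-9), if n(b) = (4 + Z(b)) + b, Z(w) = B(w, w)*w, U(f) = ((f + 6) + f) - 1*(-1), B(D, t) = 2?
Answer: -327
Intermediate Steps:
U(f) = 7 + 2*f (U(f) = ((6 + f) + f) + 1 = (6 + 2*f) + 1 = 7 + 2*f)
Z(w) = 2*w
n(b) = 4 + 3*b (n(b) = (4 + 2*b) + b = 4 + 3*b)
(-331 + U(N)) + n(-9) = (-331 + (7 + 2*10)) + (4 + 3*(-9)) = (-331 + (7 + 20)) + (4 - 27) = (-331 + 27) - 23 = -304 - 23 = -327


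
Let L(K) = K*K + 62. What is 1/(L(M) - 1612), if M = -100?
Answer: 1/8450 ≈ 0.00011834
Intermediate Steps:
L(K) = 62 + K² (L(K) = K² + 62 = 62 + K²)
1/(L(M) - 1612) = 1/((62 + (-100)²) - 1612) = 1/((62 + 10000) - 1612) = 1/(10062 - 1612) = 1/8450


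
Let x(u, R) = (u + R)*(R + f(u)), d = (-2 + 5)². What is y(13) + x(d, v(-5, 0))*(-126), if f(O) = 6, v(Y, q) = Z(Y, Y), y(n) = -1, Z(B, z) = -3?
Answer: -2269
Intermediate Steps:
v(Y, q) = -3
d = 9 (d = 3² = 9)
x(u, R) = (6 + R)*(R + u) (x(u, R) = (u + R)*(R + 6) = (R + u)*(6 + R) = (6 + R)*(R + u))
y(13) + x(d, v(-5, 0))*(-126) = -1 + ((-3)² + 6*(-3) + 6*9 - 3*9)*(-126) = -1 + (9 - 18 + 54 - 27)*(-126) = -1 + 18*(-126) = -1 - 2268 = -2269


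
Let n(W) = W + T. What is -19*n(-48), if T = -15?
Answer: 1197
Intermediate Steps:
n(W) = -15 + W (n(W) = W - 15 = -15 + W)
-19*n(-48) = -19*(-15 - 48) = -19*(-63) = 1197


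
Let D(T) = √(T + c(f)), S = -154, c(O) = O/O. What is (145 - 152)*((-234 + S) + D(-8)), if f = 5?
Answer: 2716 - 7*I*√7 ≈ 2716.0 - 18.52*I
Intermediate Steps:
c(O) = 1
D(T) = √(1 + T) (D(T) = √(T + 1) = √(1 + T))
(145 - 152)*((-234 + S) + D(-8)) = (145 - 152)*((-234 - 154) + √(1 - 8)) = -7*(-388 + √(-7)) = -7*(-388 + I*√7) = 2716 - 7*I*√7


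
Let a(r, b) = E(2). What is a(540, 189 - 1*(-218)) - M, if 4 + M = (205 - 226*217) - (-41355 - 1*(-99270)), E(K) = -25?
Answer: 106731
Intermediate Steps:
a(r, b) = -25
M = -106756 (M = -4 + ((205 - 226*217) - (-41355 - 1*(-99270))) = -4 + ((205 - 49042) - (-41355 + 99270)) = -4 + (-48837 - 1*57915) = -4 + (-48837 - 57915) = -4 - 106752 = -106756)
a(540, 189 - 1*(-218)) - M = -25 - 1*(-106756) = -25 + 106756 = 106731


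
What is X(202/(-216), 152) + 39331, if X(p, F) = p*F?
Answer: 1058099/27 ≈ 39189.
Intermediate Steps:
X(p, F) = F*p
X(202/(-216), 152) + 39331 = 152*(202/(-216)) + 39331 = 152*(202*(-1/216)) + 39331 = 152*(-101/108) + 39331 = -3838/27 + 39331 = 1058099/27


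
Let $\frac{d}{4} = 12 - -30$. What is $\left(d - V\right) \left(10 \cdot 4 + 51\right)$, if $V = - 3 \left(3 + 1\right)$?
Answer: $16380$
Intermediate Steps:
$d = 168$ ($d = 4 \left(12 - -30\right) = 4 \left(12 + 30\right) = 4 \cdot 42 = 168$)
$V = -12$ ($V = \left(-3\right) 4 = -12$)
$\left(d - V\right) \left(10 \cdot 4 + 51\right) = \left(168 - -12\right) \left(10 \cdot 4 + 51\right) = \left(168 + 12\right) \left(40 + 51\right) = 180 \cdot 91 = 16380$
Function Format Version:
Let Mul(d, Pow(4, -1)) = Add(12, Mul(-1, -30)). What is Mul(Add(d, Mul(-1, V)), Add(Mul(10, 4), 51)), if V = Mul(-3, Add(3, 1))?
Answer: 16380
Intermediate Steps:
d = 168 (d = Mul(4, Add(12, Mul(-1, -30))) = Mul(4, Add(12, 30)) = Mul(4, 42) = 168)
V = -12 (V = Mul(-3, 4) = -12)
Mul(Add(d, Mul(-1, V)), Add(Mul(10, 4), 51)) = Mul(Add(168, Mul(-1, -12)), Add(Mul(10, 4), 51)) = Mul(Add(168, 12), Add(40, 51)) = Mul(180, 91) = 16380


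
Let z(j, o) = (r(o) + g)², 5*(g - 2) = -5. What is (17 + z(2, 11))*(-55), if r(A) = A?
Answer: -8855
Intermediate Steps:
g = 1 (g = 2 + (⅕)*(-5) = 2 - 1 = 1)
z(j, o) = (1 + o)² (z(j, o) = (o + 1)² = (1 + o)²)
(17 + z(2, 11))*(-55) = (17 + (1 + 11)²)*(-55) = (17 + 12²)*(-55) = (17 + 144)*(-55) = 161*(-55) = -8855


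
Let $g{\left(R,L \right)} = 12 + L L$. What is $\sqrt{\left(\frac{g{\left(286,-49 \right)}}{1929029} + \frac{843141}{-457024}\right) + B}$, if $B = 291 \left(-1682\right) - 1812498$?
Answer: $\frac{i \sqrt{27955912602596363402118286993}}{110201568712} \approx 1517.2 i$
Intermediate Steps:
$g{\left(R,L \right)} = 12 + L^{2}$
$B = -2301960$ ($B = -489462 - 1812498 = -2301960$)
$\sqrt{\left(\frac{g{\left(286,-49 \right)}}{1929029} + \frac{843141}{-457024}\right) + B} = \sqrt{\left(\frac{12 + \left(-49\right)^{2}}{1929029} + \frac{843141}{-457024}\right) - 2301960} = \sqrt{\left(\left(12 + 2401\right) \frac{1}{1929029} + 843141 \left(- \frac{1}{457024}\right)\right) - 2301960} = \sqrt{\left(2413 \cdot \frac{1}{1929029} - \frac{843141}{457024}\right) - 2301960} = \sqrt{\left(\frac{2413}{1929029} - \frac{843141}{457024}\right) - 2301960} = \sqrt{- \frac{1625340641177}{881612549696} - 2301960} = \sqrt{- \frac{2029438450238845337}{881612549696}} = \frac{i \sqrt{27955912602596363402118286993}}{110201568712}$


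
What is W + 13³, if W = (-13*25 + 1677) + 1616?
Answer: 5165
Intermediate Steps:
W = 2968 (W = (-325 + 1677) + 1616 = 1352 + 1616 = 2968)
W + 13³ = 2968 + 13³ = 2968 + 2197 = 5165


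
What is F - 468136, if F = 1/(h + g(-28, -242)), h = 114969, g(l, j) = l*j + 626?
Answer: -57286270455/122371 ≈ -4.6814e+5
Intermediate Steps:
g(l, j) = 626 + j*l (g(l, j) = j*l + 626 = 626 + j*l)
F = 1/122371 (F = 1/(114969 + (626 - 242*(-28))) = 1/(114969 + (626 + 6776)) = 1/(114969 + 7402) = 1/122371 ≈ 8.1719e-6)
F - 468136 = 1/122371 - 468136 = -57286270455/122371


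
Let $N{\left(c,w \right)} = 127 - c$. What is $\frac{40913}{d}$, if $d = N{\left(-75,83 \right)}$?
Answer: $\frac{40913}{202} \approx 202.54$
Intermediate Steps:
$d = 202$ ($d = 127 - -75 = 127 + 75 = 202$)
$\frac{40913}{d} = \frac{40913}{202}$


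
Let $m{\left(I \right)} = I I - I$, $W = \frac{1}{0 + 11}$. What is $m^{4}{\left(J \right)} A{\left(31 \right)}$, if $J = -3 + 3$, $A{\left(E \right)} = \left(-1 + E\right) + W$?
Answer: $0$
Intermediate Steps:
$W = \frac{1}{11} \approx 0.090909$
$A{\left(E \right)} = - \frac{10}{11} + E$ ($A{\left(E \right)} = \left(-1 + E\right) + \frac{1}{11} = - \frac{10}{11} + E$)
$J = 0$
$m{\left(I \right)} = I^{2} - I$
$m^{4}{\left(J \right)} A{\left(31 \right)} = \left(0 \left(-1 + 0\right)\right)^{4} \left(- \frac{10}{11} + 31\right) = \left(0 \left(-1\right)\right)^{4} \cdot \frac{331}{11} = 0^{4} \cdot \frac{331}{11} = 0 \cdot \frac{331}{11} = 0$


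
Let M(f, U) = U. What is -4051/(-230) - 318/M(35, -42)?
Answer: 40547/1610 ≈ 25.184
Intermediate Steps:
-4051/(-230) - 318/M(35, -42) = -4051/(-230) - 318/(-42) = -4051*(-1/230) - 318*(-1/42) = 4051/230 + 53/7 = 40547/1610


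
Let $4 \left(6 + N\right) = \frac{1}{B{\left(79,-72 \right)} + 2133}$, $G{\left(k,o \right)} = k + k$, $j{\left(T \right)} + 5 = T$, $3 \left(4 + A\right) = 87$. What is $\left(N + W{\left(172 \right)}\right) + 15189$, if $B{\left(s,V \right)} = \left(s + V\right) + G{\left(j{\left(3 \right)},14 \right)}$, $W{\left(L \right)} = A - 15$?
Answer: $\frac{129808993}{8544} \approx 15193.0$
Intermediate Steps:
$A = 25$ ($A = -4 + \frac{1}{3} \cdot 87 = -4 + 29 = 25$)
$j{\left(T \right)} = -5 + T$
$W{\left(L \right)} = 10$ ($W{\left(L \right)} = 25 - 15 = 10$)
$G{\left(k,o \right)} = 2 k$
$B{\left(s,V \right)} = -4 + V + s$ ($B{\left(s,V \right)} = \left(s + V\right) + 2 \left(-5 + 3\right) = \left(V + s\right) + 2 \left(-2\right) = \left(V + s\right) - 4 = -4 + V + s$)
$N = - \frac{51263}{8544}$ ($N = -6 + \frac{1}{4 \left(\left(-4 - 72 + 79\right) + 2133\right)} = -6 + \frac{1}{4 \left(3 + 2133\right)} = -6 + \frac{1}{4 \cdot 2136} = -6 + \frac{1}{4} \cdot \frac{1}{2136} = -6 + \frac{1}{8544} = - \frac{51263}{8544} \approx -5.9999$)
$\left(N + W{\left(172 \right)}\right) + 15189 = \left(- \frac{51263}{8544} + 10\right) + 15189 = \frac{34177}{8544} + 15189 = \frac{129808993}{8544}$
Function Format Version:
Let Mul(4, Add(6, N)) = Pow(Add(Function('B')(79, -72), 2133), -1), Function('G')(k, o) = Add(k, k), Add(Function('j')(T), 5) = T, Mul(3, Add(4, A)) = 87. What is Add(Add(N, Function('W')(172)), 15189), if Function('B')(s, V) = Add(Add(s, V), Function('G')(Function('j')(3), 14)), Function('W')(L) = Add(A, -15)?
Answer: Rational(129808993, 8544) ≈ 15193.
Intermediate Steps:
A = 25 (A = Add(-4, Mul(Rational(1, 3), 87)) = Add(-4, 29) = 25)
Function('j')(T) = Add(-5, T)
Function('W')(L) = 10 (Function('W')(L) = Add(25, -15) = 10)
Function('G')(k, o) = Mul(2, k)
Function('B')(s, V) = Add(-4, V, s) (Function('B')(s, V) = Add(Add(s, V), Mul(2, Add(-5, 3))) = Add(Add(V, s), Mul(2, -2)) = Add(Add(V, s), -4) = Add(-4, V, s))
N = Rational(-51263, 8544) (N = Add(-6, Mul(Rational(1, 4), Pow(Add(Add(-4, -72, 79), 2133), -1))) = Add(-6, Mul(Rational(1, 4), Pow(Add(3, 2133), -1))) = Add(-6, Mul(Rational(1, 4), Pow(2136, -1))) = Add(-6, Mul(Rational(1, 4), Rational(1, 2136))) = Add(-6, Rational(1, 8544)) = Rational(-51263, 8544) ≈ -5.9999)
Add(Add(N, Function('W')(172)), 15189) = Add(Add(Rational(-51263, 8544), 10), 15189) = Add(Rational(34177, 8544), 15189) = Rational(129808993, 8544)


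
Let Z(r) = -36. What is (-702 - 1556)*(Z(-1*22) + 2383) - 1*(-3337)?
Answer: -5296189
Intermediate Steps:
(-702 - 1556)*(Z(-1*22) + 2383) - 1*(-3337) = (-702 - 1556)*(-36 + 2383) - 1*(-3337) = -2258*2347 + 3337 = -5299526 + 3337 = -5296189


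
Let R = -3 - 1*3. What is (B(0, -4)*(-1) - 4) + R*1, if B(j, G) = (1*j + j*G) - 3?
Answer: -7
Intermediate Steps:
B(j, G) = -3 + j + G*j (B(j, G) = (j + G*j) - 3 = -3 + j + G*j)
R = -6 (R = -3 - 3 = -6)
(B(0, -4)*(-1) - 4) + R*1 = ((-3 + 0 - 4*0)*(-1) - 4) - 6*1 = ((-3 + 0 + 0)*(-1) - 4) - 6 = (-3*(-1) - 4) - 6 = (3 - 4) - 6 = -1 - 6 = -7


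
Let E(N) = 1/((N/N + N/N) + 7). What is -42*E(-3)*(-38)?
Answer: 532/3 ≈ 177.33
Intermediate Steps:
E(N) = 1/9 (E(N) = 1/((1 + 1) + 7) = 1/(2 + 7) = 1/9)
-42*E(-3)*(-38) = -42*1/9*(-38) = -14/3*(-38) = 532/3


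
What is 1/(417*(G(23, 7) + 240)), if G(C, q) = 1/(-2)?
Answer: 2/199743 ≈ 1.0013e-5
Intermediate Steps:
G(C, q) = -½
1/(417*(G(23, 7) + 240)) = 1/(417*(-½ + 240)) = 1/(417*(479/2)) = 1/(199743/2) = 2/199743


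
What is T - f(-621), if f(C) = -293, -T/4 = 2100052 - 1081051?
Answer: -4075711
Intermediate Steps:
T = -4076004 (T = -4*(2100052 - 1081051) = -4*1019001 = -4076004)
T - f(-621) = -4076004 - 1*(-293) = -4076004 + 293 = -4075711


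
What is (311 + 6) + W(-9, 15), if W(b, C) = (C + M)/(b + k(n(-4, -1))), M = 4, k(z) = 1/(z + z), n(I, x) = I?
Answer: 22989/73 ≈ 314.92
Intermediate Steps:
k(z) = 1/(2*z)
W(b, C) = (4 + C)/(-⅛ + b) (W(b, C) = (C + 4)/(b + (½)/(-4)) = (4 + C)/(b + (½)*(-¼)) = (4 + C)/(b - ⅛) = (4 + C)/(-⅛ + b))
(311 + 6) + W(-9, 15) = (311 + 6) + 8*(4 + 15)/(-1 + 8*(-9)) = 317 + 8*19/(-1 - 72) = 317 + 8*19/(-73) = 317 + 8*(-1/73)*19 = 317 - 152/73 = 22989/73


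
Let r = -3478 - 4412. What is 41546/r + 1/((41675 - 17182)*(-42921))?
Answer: -7279302725638/1382412229695 ≈ -5.2657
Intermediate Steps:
r = -7890
41546/r + 1/((41675 - 17182)*(-42921)) = 41546/(-7890) + 1/((41675 - 17182)*(-42921)) = 41546*(-1/7890) - 1/42921/24493 = -20773/3945 + (1/24493)*(-1/42921) = -20773/3945 - 1/1051264053 = -7279302725638/1382412229695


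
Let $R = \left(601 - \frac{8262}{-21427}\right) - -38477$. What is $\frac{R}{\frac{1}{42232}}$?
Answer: $\frac{35362229011776}{21427} \approx 1.6504 \cdot 10^{9}$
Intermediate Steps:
$R = \frac{837332568}{21427}$ ($R = \left(601 - 8262 \left(- \frac{1}{21427}\right)\right) + 38477 = \left(601 - - \frac{8262}{21427}\right) + 38477 = \left(601 + \frac{8262}{21427}\right) + 38477 = \frac{12885889}{21427} + 38477 = \frac{837332568}{21427} \approx 39078.0$)
$\frac{R}{\frac{1}{42232}} = \frac{837332568}{21427 \cdot \frac{1}{42232}} = \frac{837332568 \frac{1}{\frac{1}{42232}}}{21427} = \frac{837332568}{21427} \cdot 42232 = \frac{35362229011776}{21427}$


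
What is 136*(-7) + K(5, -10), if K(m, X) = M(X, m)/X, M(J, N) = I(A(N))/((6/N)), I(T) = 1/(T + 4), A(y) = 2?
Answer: -68545/72 ≈ -952.01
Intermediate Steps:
I(T) = 1/(4 + T)
M(J, N) = N/36 (M(J, N) = 1/((4 + 2)*((6/N))) = (N/6)/6 = N/36)
K(m, X) = m/(36*X) (K(m, X) = (m/36)/X = m/(36*X))
136*(-7) + K(5, -10) = 136*(-7) + (1/36)*5/(-10) = -952 + (1/36)*5*(-⅒) = -952 - 1/72 = -68545/72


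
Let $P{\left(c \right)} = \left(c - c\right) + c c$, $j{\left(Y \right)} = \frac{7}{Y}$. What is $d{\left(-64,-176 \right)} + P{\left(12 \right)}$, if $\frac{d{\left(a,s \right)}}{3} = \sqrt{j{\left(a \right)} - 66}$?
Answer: $144 + \frac{3 i \sqrt{4231}}{8} \approx 144.0 + 24.392 i$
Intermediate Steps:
$d{\left(a,s \right)} = 3 \sqrt{-66 + \frac{7}{a}}$ ($d{\left(a,s \right)} = 3 \sqrt{\frac{7}{a} - 66} = 3 \sqrt{-66 + \frac{7}{a}}$)
$P{\left(c \right)} = c^{2}$ ($P{\left(c \right)} = 0 + c^{2} = c^{2}$)
$d{\left(-64,-176 \right)} + P{\left(12 \right)} = 3 \sqrt{-66 + \frac{7}{-64}} + 12^{2} = 3 \sqrt{-66 + 7 \left(- \frac{1}{64}\right)} + 144 = 3 \sqrt{-66 - \frac{7}{64}} + 144 = 3 \sqrt{- \frac{4231}{64}} + 144 = 3 \frac{i \sqrt{4231}}{8} + 144 = \frac{3 i \sqrt{4231}}{8} + 144 = 144 + \frac{3 i \sqrt{4231}}{8}$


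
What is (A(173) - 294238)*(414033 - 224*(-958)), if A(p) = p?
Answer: -184856610625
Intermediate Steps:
(A(173) - 294238)*(414033 - 224*(-958)) = (173 - 294238)*(414033 - 224*(-958)) = -294065*(414033 + 214592) = -294065*628625 = -184856610625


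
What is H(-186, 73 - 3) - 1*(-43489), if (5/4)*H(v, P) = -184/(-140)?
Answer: 7610759/175 ≈ 43490.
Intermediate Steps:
H(v, P) = 184/175 (H(v, P) = 4*(-184/(-140))/5 = 4*(-184*(-1/140))/5 = (⅘)*(46/35) = 184/175)
H(-186, 73 - 3) - 1*(-43489) = 184/175 - 1*(-43489) = 184/175 + 43489 = 7610759/175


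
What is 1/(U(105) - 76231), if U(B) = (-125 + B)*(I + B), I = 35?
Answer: -1/79031 ≈ -1.2653e-5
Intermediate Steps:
U(B) = (-125 + B)*(35 + B)
1/(U(105) - 76231) = 1/((-4375 + 105² - 90*105) - 76231) = 1/((-4375 + 11025 - 9450) - 76231) = 1/(-2800 - 76231) = 1/(-79031) = -1/79031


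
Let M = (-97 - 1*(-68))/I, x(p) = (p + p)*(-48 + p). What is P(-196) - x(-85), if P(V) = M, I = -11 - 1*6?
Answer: -384341/17 ≈ -22608.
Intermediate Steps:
x(p) = 2*p*(-48 + p) (x(p) = (2*p)*(-48 + p) = 2*p*(-48 + p))
I = -17 (I = -11 - 6 = -17)
M = 29/17 (M = (-97 - 1*(-68))/(-17) = (-97 + 68)*(-1/17) = -29*(-1/17) = 29/17 ≈ 1.7059)
P(V) = 29/17
P(-196) - x(-85) = 29/17 - 2*(-85)*(-48 - 85) = 29/17 - 2*(-85)*(-133) = 29/17 - 1*22610 = 29/17 - 22610 = -384341/17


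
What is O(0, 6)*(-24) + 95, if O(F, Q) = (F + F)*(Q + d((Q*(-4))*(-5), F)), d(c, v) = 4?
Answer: 95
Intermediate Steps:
O(F, Q) = 2*F*(4 + Q) (O(F, Q) = (F + F)*(Q + 4) = (2*F)*(4 + Q) = 2*F*(4 + Q))
O(0, 6)*(-24) + 95 = (2*0*(4 + 6))*(-24) + 95 = (2*0*10)*(-24) + 95 = 0*(-24) + 95 = 0 + 95 = 95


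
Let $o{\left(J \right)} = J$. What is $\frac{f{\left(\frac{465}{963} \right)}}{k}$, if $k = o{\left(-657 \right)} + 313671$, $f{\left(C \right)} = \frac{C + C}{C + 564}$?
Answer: $\frac{155}{28358911893} \approx 5.4657 \cdot 10^{-9}$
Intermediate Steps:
$f{\left(C \right)} = \frac{2 C}{564 + C}$
$k = 313014$ ($k = -657 + 313671 = 313014$)
$\frac{f{\left(\frac{465}{963} \right)}}{k} = \frac{2 \cdot \frac{465}{963} \frac{1}{564 + \frac{465}{963}}}{313014} = \frac{2 \cdot 465 \cdot \frac{1}{963}}{564 + 465 \cdot \frac{1}{963}} \cdot \frac{1}{313014} = 2 \cdot \frac{155}{321} \frac{1}{564 + \frac{155}{321}} \cdot \frac{1}{313014} = 2 \cdot \frac{155}{321} \frac{1}{\frac{181199}{321}} \cdot \frac{1}{313014} = 2 \cdot \frac{155}{321} \cdot \frac{321}{181199} \cdot \frac{1}{313014} = \frac{310}{181199} \cdot \frac{1}{313014} = \frac{155}{28358911893}$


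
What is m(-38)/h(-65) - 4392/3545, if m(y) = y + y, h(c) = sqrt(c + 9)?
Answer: -4392/3545 + 19*I*sqrt(14)/7 ≈ -1.2389 + 10.156*I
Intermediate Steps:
h(c) = sqrt(9 + c)
m(y) = 2*y
m(-38)/h(-65) - 4392/3545 = (2*(-38))/(sqrt(9 - 65)) - 4392/3545 = -76*(-I*sqrt(14)/28) - 4392*1/3545 = -76*(-I*sqrt(14)/28) - 4392/3545 = -(-19)*I*sqrt(14)/7 - 4392/3545 = 19*I*sqrt(14)/7 - 4392/3545 = -4392/3545 + 19*I*sqrt(14)/7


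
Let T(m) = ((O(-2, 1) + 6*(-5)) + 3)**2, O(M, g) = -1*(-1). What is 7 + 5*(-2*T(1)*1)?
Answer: -6753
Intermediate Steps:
O(M, g) = 1
T(m) = 676 (T(m) = ((1 + 6*(-5)) + 3)**2 = ((1 - 30) + 3)**2 = (-29 + 3)**2 = (-26)**2 = 676)
7 + 5*(-2*T(1)*1) = 7 + 5*(-2*676*1) = 7 + 5*(-1352*1) = 7 + 5*(-1352) = 7 - 6760 = -6753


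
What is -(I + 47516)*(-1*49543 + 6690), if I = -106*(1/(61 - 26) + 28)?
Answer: 66810998122/35 ≈ 1.9089e+9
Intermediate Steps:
I = -103986/35 (I = -106*(1/35 + 28) = -106*981/35 = -103986/35 ≈ -2971.0)
-(I + 47516)*(-1*49543 + 6690) = -(-103986/35 + 47516)*(-1*49543 + 6690) = -1559074*(-49543 + 6690)/35 = -1559074*(-42853)/35 = -1*(-66810998122/35) = 66810998122/35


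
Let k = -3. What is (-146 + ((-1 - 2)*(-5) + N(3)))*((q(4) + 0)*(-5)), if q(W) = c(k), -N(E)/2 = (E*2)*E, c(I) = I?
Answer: -2505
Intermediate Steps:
N(E) = -4*E**2 (N(E) = -2*E*2*E = -2*2*E*E = -4*E**2)
q(W) = -3
(-146 + ((-1 - 2)*(-5) + N(3)))*((q(4) + 0)*(-5)) = (-146 + ((-1 - 2)*(-5) - 4*3**2))*((-3 + 0)*(-5)) = (-146 + (-3*(-5) - 4*9))*(-3*(-5)) = (-146 + (15 - 36))*15 = (-146 - 21)*15 = -167*15 = -2505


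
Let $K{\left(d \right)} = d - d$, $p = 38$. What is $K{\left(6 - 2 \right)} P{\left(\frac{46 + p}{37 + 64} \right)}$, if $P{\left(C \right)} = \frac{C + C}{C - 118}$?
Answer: $0$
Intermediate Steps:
$K{\left(d \right)} = 0$
$P{\left(C \right)} = \frac{2 C}{-118 + C}$
$K{\left(6 - 2 \right)} P{\left(\frac{46 + p}{37 + 64} \right)} = 0 \frac{2 \frac{46 + 38}{37 + 64}}{-118 + \frac{46 + 38}{37 + 64}} = 0 \frac{2 \cdot \frac{84}{101}}{-118 + \frac{84}{101}} = 0 \frac{2 \cdot 84 \cdot \frac{1}{101}}{-118 + 84 \cdot \frac{1}{101}} = 0 \cdot 2 \cdot \frac{84}{101} \frac{1}{-118 + \frac{84}{101}} = 0 \cdot 2 \cdot \frac{84}{101} \frac{1}{- \frac{11834}{101}} = 0 \cdot 2 \cdot \frac{84}{101} \left(- \frac{101}{11834}\right) = 0 \left(- \frac{84}{5917}\right) = 0$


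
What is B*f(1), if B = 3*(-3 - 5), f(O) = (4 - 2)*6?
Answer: -288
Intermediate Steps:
f(O) = 12 (f(O) = 2*6 = 12)
B = -24 (B = 3*(-8) = -24)
B*f(1) = -24*12 = -288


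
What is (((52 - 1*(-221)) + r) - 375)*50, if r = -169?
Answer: -13550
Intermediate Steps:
(((52 - 1*(-221)) + r) - 375)*50 = (((52 - 1*(-221)) - 169) - 375)*50 = (((52 + 221) - 169) - 375)*50 = ((273 - 169) - 375)*50 = (104 - 375)*50 = -271*50 = -13550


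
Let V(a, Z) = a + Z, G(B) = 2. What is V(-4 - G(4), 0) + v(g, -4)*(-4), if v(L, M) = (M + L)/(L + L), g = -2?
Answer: -12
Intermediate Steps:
v(L, M) = (L + M)/(2*L) (v(L, M) = (L + M)/((2*L)) = (L + M)*(1/(2*L)) = (L + M)/(2*L))
V(a, Z) = Z + a
V(-4 - G(4), 0) + v(g, -4)*(-4) = (0 + (-4 - 1*2)) + ((½)*(-2 - 4)/(-2))*(-4) = (0 + (-4 - 2)) + ((½)*(-½)*(-6))*(-4) = (0 - 6) + (3/2)*(-4) = -6 - 6 = -12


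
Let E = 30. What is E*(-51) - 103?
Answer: -1633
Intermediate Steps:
E*(-51) - 103 = 30*(-51) - 103 = -1530 - 103 = -1633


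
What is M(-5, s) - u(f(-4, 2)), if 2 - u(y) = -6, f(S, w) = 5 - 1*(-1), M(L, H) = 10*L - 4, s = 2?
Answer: -62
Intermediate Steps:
M(L, H) = -4 + 10*L
f(S, w) = 6 (f(S, w) = 5 + 1 = 6)
u(y) = 8 (u(y) = 2 - 1*(-6) = 2 + 6 = 8)
M(-5, s) - u(f(-4, 2)) = (-4 + 10*(-5)) - 1*8 = (-4 - 50) - 8 = -54 - 8 = -62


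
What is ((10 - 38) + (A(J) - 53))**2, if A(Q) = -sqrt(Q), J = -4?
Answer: 6557 + 324*I ≈ 6557.0 + 324.0*I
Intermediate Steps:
((10 - 38) + (A(J) - 53))**2 = ((10 - 38) + (-sqrt(-4) - 53))**2 = (-28 + (-2*I - 53))**2 = (-28 + (-53 - 2*I))**2 = (-81 - 2*I)**2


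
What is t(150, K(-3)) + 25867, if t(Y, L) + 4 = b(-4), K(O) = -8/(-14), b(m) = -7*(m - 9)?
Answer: 25954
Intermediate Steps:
b(m) = 63 - 7*m (b(m) = -7*(-9 + m) = 63 - 7*m)
K(O) = 4/7 (K(O) = -8*(-1/14) = 4/7)
t(Y, L) = 87 (t(Y, L) = -4 + (63 - 7*(-4)) = -4 + (63 + 28) = -4 + 91 = 87)
t(150, K(-3)) + 25867 = 87 + 25867 = 25954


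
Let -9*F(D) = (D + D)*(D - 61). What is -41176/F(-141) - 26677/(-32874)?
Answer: 1141850587/156052878 ≈ 7.3171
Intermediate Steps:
F(D) = -2*D*(-61 + D)/9 (F(D) = -(D + D)*(D - 61)/9 = -2*D*(-61 + D)/9)
-41176/F(-141) - 26677/(-32874) = -41176*(-3/(94*(61 - 1*(-141)))) - 26677/(-32874) = -41176*(-3/(94*(61 + 141))) - 26677*(-1/32874) = -41176/((2/9)*(-141)*202) + 26677/32874 = -41176/(-18988/3) + 26677/32874 = -41176*(-3/18988) + 26677/32874 = 30882/4747 + 26677/32874 = 1141850587/156052878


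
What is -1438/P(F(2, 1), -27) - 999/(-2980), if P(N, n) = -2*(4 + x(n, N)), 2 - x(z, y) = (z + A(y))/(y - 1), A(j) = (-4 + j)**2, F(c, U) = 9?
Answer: 1719091/14900 ≈ 115.38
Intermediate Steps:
x(z, y) = 2 - (z + (-4 + y)**2)/(-1 + y) (x(z, y) = 2 - (z + (-4 + y)**2)/(y - 1) = 2 - (z + (-4 + y)**2)/(-1 + y))
P(N, n) = -8 - 2*(-18 - n - N**2 + 10*N)/(-1 + N) (P(N, n) = -2*(4 + (-18 - n - N**2 + 10*N)/(-1 + N)) = -8 - 2*(-18 - n - N**2 + 10*N)/(-1 + N))
-1438/P(F(2, 1), -27) - 999/(-2980) = -1438*(-1 + 9)/(2*(22 - 27 + 9**2 - 14*9)) - 999/(-2980) = -1438*4/(22 - 27 + 81 - 126) - 999*(-1/2980) = -1438/(2*(1/8)*(-50)) + 999/2980 = -1438/(-25/2) + 999/2980 = -1438*(-2/25) + 999/2980 = 2876/25 + 999/2980 = 1719091/14900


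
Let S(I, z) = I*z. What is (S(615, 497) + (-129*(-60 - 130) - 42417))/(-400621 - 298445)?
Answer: -15986/38837 ≈ -0.41162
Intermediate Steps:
(S(615, 497) + (-129*(-60 - 130) - 42417))/(-400621 - 298445) = (615*497 + (-129*(-60 - 130) - 42417))/(-400621 - 298445) = (305655 + (-129*(-190) - 42417))/(-699066) = (305655 + (24510 - 42417))*(-1/699066) = (305655 - 17907)*(-1/699066) = 287748*(-1/699066) = -15986/38837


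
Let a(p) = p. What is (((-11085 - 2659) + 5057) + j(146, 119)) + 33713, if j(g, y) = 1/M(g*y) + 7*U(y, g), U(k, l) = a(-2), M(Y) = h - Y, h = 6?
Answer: 434408415/17368 ≈ 25012.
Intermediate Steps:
M(Y) = 6 - Y
U(k, l) = -2
j(g, y) = -14 + 1/(6 - g*y) (j(g, y) = 1/(6 - g*y) + 7*(-2) = 1/(6 - g*y) - 14 = -14 + 1/(6 - g*y))
(((-11085 - 2659) + 5057) + j(146, 119)) + 33713 = (((-11085 - 2659) + 5057) + (83 - 14*146*119)/(-6 + 146*119)) + 33713 = ((-13744 + 5057) + (83 - 243236)/(-6 + 17374)) + 33713 = (-8687 - 243153/17368) + 33713 = -151118969/17368 + 33713 = 434408415/17368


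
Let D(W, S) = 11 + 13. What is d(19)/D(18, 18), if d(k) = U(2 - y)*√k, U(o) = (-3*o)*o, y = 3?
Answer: -√19/8 ≈ -0.54486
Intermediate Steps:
D(W, S) = 24
U(o) = -3*o²
d(k) = -3*√k (d(k) = (-3*(2 - 1*3)²)*√k = (-3*(2 - 3)²)*√k = (-3*(-1)²)*√k = (-3*1)*√k = -3*√k)
d(19)/D(18, 18) = -3*√19/24 = -3*√19*(1/24) = -√19/8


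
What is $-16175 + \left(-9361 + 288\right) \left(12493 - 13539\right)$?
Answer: $9474183$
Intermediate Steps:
$-16175 + \left(-9361 + 288\right) \left(12493 - 13539\right) = -16175 - -9490358 = -16175 + 9490358 = 9474183$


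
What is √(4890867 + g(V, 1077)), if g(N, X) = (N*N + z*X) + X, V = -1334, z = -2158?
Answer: √4347334 ≈ 2085.0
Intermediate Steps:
g(N, X) = N² - 2157*X (g(N, X) = (N*N - 2158*X) + X = (N² - 2158*X) + X = N² - 2157*X)
√(4890867 + g(V, 1077)) = √(4890867 + ((-1334)² - 2157*1077)) = √(4890867 + (1779556 - 2323089)) = √(4890867 - 543533) = √4347334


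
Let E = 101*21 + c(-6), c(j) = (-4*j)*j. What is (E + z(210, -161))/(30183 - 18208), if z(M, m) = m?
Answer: 1816/11975 ≈ 0.15165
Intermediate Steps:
c(j) = -4*j²
E = 1977 (E = 101*21 - 4*(-6)² = 2121 - 4*36 = 2121 - 144 = 1977)
(E + z(210, -161))/(30183 - 18208) = (1977 - 161)/(30183 - 18208) = 1816/11975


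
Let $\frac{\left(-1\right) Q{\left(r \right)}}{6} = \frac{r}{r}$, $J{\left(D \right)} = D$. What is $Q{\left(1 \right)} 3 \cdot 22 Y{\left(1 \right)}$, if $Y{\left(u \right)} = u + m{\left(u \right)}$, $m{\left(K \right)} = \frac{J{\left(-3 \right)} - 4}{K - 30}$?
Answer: $- \frac{14256}{29} \approx -491.59$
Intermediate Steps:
$m{\left(K \right)} = - \frac{7}{-30 + K}$ ($m{\left(K \right)} = \frac{-3 - 4}{K - 30} = - \frac{7}{K - 30} = - \frac{7}{-30 + K}$)
$Q{\left(r \right)} = -6$ ($Q{\left(r \right)} = - 6 \frac{r}{r} = \left(-6\right) 1 = -6$)
$Y{\left(u \right)} = u - \frac{7}{-30 + u}$
$Q{\left(1 \right)} 3 \cdot 22 Y{\left(1 \right)} = - 6 \cdot 3 \cdot 22 \frac{-7 + 1 \left(-30 + 1\right)}{-30 + 1} = \left(-6\right) 66 \frac{-7 + 1 \left(-29\right)}{-29} = - 396 \left(- \frac{-7 - 29}{29}\right) = - 396 \left(\left(- \frac{1}{29}\right) \left(-36\right)\right) = \left(-396\right) \frac{36}{29} = - \frac{14256}{29}$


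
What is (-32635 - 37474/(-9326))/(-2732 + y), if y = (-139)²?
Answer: -152158268/77354507 ≈ -1.9670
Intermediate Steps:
y = 19321
(-32635 - 37474/(-9326))/(-2732 + y) = (-32635 - 37474/(-9326))/(-2732 + 19321) = (-32635 - 37474*(-1/9326))/16589 = (-32635 + 18737/4663)*(1/16589) = -152158268/4663*1/16589 = -152158268/77354507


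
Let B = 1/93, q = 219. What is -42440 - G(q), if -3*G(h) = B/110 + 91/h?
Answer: -10564554713/248930 ≈ -42440.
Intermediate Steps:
B = 1/93 ≈ 0.010753
G(h) = -1/30690 - 91/(3*h) (G(h) = -((1/93)/110 + 91/h)/3 = -((1/93)*(1/110) + 91/h)/3 = -(1/10230 + 91/h)/3 = -1/30690 - 91/(3*h))
-42440 - G(q) = -42440 - (-930930 - 1*219)/(30690*219) = -42440 - (-930930 - 219)/(30690*219) = -42440 - (-931149)/(30690*219) = -42440 - 1*(-34487/248930) = -42440 + 34487/248930 = -10564554713/248930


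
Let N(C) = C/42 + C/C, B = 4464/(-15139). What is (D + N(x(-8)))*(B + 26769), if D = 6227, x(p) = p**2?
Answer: 2524523413340/15139 ≈ 1.6676e+8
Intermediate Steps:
B = -4464/15139 (B = 4464*(-1/15139) = -4464/15139 ≈ -0.29487)
N(C) = 1 + C/42 (N(C) = C*(1/42) + 1 = C/42 + 1 = 1 + C/42)
(D + N(x(-8)))*(B + 26769) = (6227 + (1 + (1/42)*(-8)**2))*(-4464/15139 + 26769) = (6227 + (1 + (1/42)*64))*(405251427/15139) = (6227 + (1 + 32/21))*(405251427/15139) = (6227 + 53/21)*(405251427/15139) = (130820/21)*(405251427/15139) = 2524523413340/15139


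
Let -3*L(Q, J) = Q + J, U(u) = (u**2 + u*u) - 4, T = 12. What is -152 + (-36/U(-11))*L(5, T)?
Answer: -1058/7 ≈ -151.14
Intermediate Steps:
U(u) = -4 + 2*u**2 (U(u) = (u**2 + u**2) - 4 = 2*u**2 - 4 = -4 + 2*u**2)
L(Q, J) = -J/3 - Q/3 (L(Q, J) = -(Q + J)/3 = -(J + Q)/3 = -J/3 - Q/3)
-152 + (-36/U(-11))*L(5, T) = -152 + (-36/(-4 + 2*(-11)**2))*(-1/3*12 - 1/3*5) = -152 + (-36/(-4 + 2*121))*(-4 - 5/3) = -152 - 36/(-4 + 242)*(-17/3) = -152 - 36/238*(-17/3) = -152 - 36*1/238*(-17/3) = -152 - 18/119*(-17/3) = -152 + 6/7 = -1058/7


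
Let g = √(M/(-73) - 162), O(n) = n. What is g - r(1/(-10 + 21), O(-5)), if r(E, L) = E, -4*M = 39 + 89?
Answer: -1/11 + I*√860962/73 ≈ -0.090909 + 12.711*I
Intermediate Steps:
M = -32 (M = -(39 + 89)/4 = -¼*128 = -32)
g = I*√860962/73 (g = √(-32/(-73) - 162) = √(-32*(-1/73) - 162) = √(32/73 - 162) = √(-11794/73) = I*√860962/73 ≈ 12.711*I)
g - r(1/(-10 + 21), O(-5)) = I*√860962/73 - 1/(-10 + 21) = I*√860962/73 - 1/11 = -1/11 + I*√860962/73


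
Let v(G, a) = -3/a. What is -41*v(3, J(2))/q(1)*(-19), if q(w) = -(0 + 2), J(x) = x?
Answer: 2337/4 ≈ 584.25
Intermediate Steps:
q(w) = -2 (q(w) = -1*2 = -2)
-41*v(3, J(2))/q(1)*(-19) = -41*(-3/2)/(-2)*(-19) = -41*(-3*½)*(-1)/2*(-19) = -(-123)*(-1)/(2*2)*(-19) = -41*¾*(-19) = -123/4*(-19) = 2337/4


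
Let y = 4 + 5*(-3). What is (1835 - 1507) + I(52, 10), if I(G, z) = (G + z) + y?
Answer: 379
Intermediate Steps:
y = -11 (y = 4 - 15 = -11)
I(G, z) = -11 + G + z (I(G, z) = (G + z) - 11 = -11 + G + z)
(1835 - 1507) + I(52, 10) = (1835 - 1507) + (-11 + 52 + 10) = 328 + 51 = 379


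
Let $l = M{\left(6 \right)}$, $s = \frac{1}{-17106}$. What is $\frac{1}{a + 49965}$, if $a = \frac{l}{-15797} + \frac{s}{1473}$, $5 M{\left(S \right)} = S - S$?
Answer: $\frac{25197138}{1258975000169} \approx 2.0014 \cdot 10^{-5}$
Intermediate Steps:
$M{\left(S \right)} = 0$ ($M{\left(S \right)} = \frac{S - S}{5} = \frac{1}{5} \cdot 0 = 0$)
$s = - \frac{1}{17106} \approx -5.8459 \cdot 10^{-5}$
$l = 0$
$a = - \frac{1}{25197138}$ ($a = \frac{0}{-15797} - \frac{1}{17106 \cdot 1473} = 0 \left(- \frac{1}{15797}\right) - \frac{1}{25197138} = 0 - \frac{1}{25197138} = - \frac{1}{25197138} \approx -3.9687 \cdot 10^{-8}$)
$\frac{1}{a + 49965} = \frac{1}{- \frac{1}{25197138} + 49965} = \frac{1}{\frac{1258975000169}{25197138}} = \frac{25197138}{1258975000169}$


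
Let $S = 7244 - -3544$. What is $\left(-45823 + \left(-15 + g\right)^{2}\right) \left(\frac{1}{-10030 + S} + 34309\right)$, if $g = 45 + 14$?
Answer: $- \frac{1141335108801}{758} \approx -1.5057 \cdot 10^{9}$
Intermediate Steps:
$S = 10788$ ($S = 7244 + 3544 = 10788$)
$g = 59$
$\left(-45823 + \left(-15 + g\right)^{2}\right) \left(\frac{1}{-10030 + S} + 34309\right) = \left(-45823 + \left(-15 + 59\right)^{2}\right) \left(\frac{1}{-10030 + 10788} + 34309\right) = \left(-45823 + 44^{2}\right) \left(\frac{1}{758} + 34309\right) = \left(-45823 + 1936\right) \left(\frac{1}{758} + 34309\right) = \left(-43887\right) \frac{26006223}{758} = - \frac{1141335108801}{758}$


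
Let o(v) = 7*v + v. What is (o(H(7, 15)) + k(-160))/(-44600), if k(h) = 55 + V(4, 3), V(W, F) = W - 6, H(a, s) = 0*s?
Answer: -53/44600 ≈ -0.0011883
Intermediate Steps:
H(a, s) = 0
o(v) = 8*v
V(W, F) = -6 + W
k(h) = 53 (k(h) = 55 + (-6 + 4) = 55 - 2 = 53)
(o(H(7, 15)) + k(-160))/(-44600) = (8*0 + 53)/(-44600) = (0 + 53)*(-1/44600) = 53*(-1/44600) = -53/44600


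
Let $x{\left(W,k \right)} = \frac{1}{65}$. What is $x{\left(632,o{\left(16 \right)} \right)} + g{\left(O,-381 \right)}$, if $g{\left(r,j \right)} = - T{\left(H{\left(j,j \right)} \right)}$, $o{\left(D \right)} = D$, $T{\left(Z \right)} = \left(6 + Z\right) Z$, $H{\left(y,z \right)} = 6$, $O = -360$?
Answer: $- \frac{4679}{65} \approx -71.985$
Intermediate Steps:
$T{\left(Z \right)} = Z \left(6 + Z\right)$
$x{\left(W,k \right)} = \frac{1}{65}$
$g{\left(r,j \right)} = -72$ ($g{\left(r,j \right)} = - 6 \left(6 + 6\right) = - 6 \cdot 12 = \left(-1\right) 72 = -72$)
$x{\left(632,o{\left(16 \right)} \right)} + g{\left(O,-381 \right)} = \frac{1}{65} - 72 = - \frac{4679}{65}$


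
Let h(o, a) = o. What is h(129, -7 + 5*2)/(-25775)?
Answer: -129/25775 ≈ -0.0050049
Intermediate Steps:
h(129, -7 + 5*2)/(-25775) = 129/(-25775) = 129*(-1/25775) = -129/25775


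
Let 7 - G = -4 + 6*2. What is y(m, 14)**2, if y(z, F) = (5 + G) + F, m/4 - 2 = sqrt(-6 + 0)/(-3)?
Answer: 324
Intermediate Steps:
G = -1 (G = 7 - (-4 + 6*2) = 7 - (-4 + 12) = 7 - 1*8 = 7 - 8 = -1)
m = 8 - 4*I*sqrt(6)/3 (m = 8 + 4*(sqrt(-6 + 0)/(-3)) = 8 + 4*(sqrt(-6)*(-1/3)) = 8 + 4*((I*sqrt(6))*(-1/3)) = 8 + 4*(-I*sqrt(6)/3) = 8 - 4*I*sqrt(6)/3 ≈ 8.0 - 3.266*I)
y(z, F) = 4 + F (y(z, F) = (5 - 1) + F = 4 + F)
y(m, 14)**2 = (4 + 14)**2 = 18**2 = 324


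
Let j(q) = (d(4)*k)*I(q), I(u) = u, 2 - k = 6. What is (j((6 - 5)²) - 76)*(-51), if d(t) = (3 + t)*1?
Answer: 5304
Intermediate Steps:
k = -4 (k = 2 - 1*6 = 2 - 6 = -4)
d(t) = 3 + t
j(q) = -28*q (j(q) = ((3 + 4)*(-4))*q = (7*(-4))*q = -28*q)
(j((6 - 5)²) - 76)*(-51) = (-28*(6 - 5)² - 76)*(-51) = (-28*1² - 76)*(-51) = (-28*1 - 76)*(-51) = (-28 - 76)*(-51) = -104*(-51) = 5304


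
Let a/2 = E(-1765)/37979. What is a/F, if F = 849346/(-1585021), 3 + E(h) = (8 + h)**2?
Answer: -4893032737966/16128655867 ≈ -303.38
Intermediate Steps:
E(h) = -3 + (8 + h)**2
F = -849346/1585021 (F = 849346*(-1/1585021) = -849346/1585021 ≈ -0.53586)
a = 6174092/37979 (a = 2*((-3 + (8 - 1765)**2)/37979) = 2*((-3 + (-1757)**2)*(1/37979)) = 2*((-3 + 3087049)*(1/37979)) = 2*(3087046*(1/37979)) = 2*(3087046/37979) = 6174092/37979 ≈ 162.57)
a/F = 6174092/(37979*(-849346/1585021)) = (6174092/37979)*(-1585021/849346) = -4893032737966/16128655867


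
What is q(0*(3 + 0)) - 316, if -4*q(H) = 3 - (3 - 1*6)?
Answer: -635/2 ≈ -317.50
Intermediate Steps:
q(H) = -3/2 (q(H) = -(3 - (3 - 1*6))/4 = -(3 - (3 - 6))/4 = -(3 - 1*(-3))/4 = -(3 + 3)/4 = -1/4*6 = -3/2)
q(0*(3 + 0)) - 316 = -3/2 - 316 = -635/2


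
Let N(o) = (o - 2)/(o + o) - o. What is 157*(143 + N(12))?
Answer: 247589/12 ≈ 20632.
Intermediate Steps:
N(o) = -o + (-2 + o)/(2*o) (N(o) = (-2 + o)/((2*o)) - o = (-2 + o)*(1/(2*o)) - o = (-2 + o)/(2*o) - o = -o + (-2 + o)/(2*o))
157*(143 + N(12)) = 157*(143 + (½ - 1*12 - 1/12)) = 157*(143 + (½ - 12 - 1*1/12)) = 157*(143 + (½ - 12 - 1/12)) = 157*(143 - 139/12) = 157*(1577/12) = 247589/12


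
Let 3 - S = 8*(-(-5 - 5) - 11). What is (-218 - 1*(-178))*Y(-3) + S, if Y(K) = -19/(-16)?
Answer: -73/2 ≈ -36.500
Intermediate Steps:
Y(K) = 19/16 (Y(K) = -19*(-1/16) = 19/16)
S = 11 (S = 3 - 8*(-(-5 - 5) - 11) = 3 - 8*(-1*(-10) - 11) = 3 - 8*(10 - 11) = 3 - 8*(-1) = 3 - 1*(-8) = 3 + 8 = 11)
(-218 - 1*(-178))*Y(-3) + S = (-218 - 1*(-178))*(19/16) + 11 = (-218 + 178)*(19/16) + 11 = -40*19/16 + 11 = -95/2 + 11 = -73/2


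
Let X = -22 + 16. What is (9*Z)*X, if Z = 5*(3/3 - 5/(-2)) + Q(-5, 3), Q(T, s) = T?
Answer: -675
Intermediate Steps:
X = -6
Z = 25/2 (Z = 5*(3/3 - 5/(-2)) - 5 = 5*(3*(⅓) - 5*(-½)) - 5 = 5*(1 + 5/2) - 5 = 5*(7/2) - 5 = 35/2 - 5 = 25/2 ≈ 12.500)
(9*Z)*X = (9*(25/2))*(-6) = (225/2)*(-6) = -675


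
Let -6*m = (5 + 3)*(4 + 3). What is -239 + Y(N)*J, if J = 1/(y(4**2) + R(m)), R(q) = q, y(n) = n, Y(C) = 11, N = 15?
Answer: -4747/20 ≈ -237.35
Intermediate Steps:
m = -28/3 (m = -(5 + 3)*(4 + 3)/6 = -4*7/3 = -1/6*56 = -28/3 ≈ -9.3333)
J = 3/20 (J = 1/(4**2 - 28/3) = 1/(16 - 28/3) = 1/(20/3) = 3/20 ≈ 0.15000)
-239 + Y(N)*J = -239 + 11*(3/20) = -239 + 33/20 = -4747/20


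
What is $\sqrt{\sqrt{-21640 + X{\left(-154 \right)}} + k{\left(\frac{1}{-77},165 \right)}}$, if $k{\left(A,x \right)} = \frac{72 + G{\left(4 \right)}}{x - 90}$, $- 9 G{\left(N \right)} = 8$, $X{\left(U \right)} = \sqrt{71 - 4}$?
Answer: $\frac{\sqrt{1920 + 2025 i \sqrt{21640 - \sqrt{67}}}}{45} \approx 8.6032 + 8.5479 i$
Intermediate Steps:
$X{\left(U \right)} = \sqrt{67}$
$G{\left(N \right)} = - \frac{8}{9}$ ($G{\left(N \right)} = \left(- \frac{1}{9}\right) 8 = - \frac{8}{9}$)
$k{\left(A,x \right)} = \frac{640}{9 \left(-90 + x\right)}$ ($k{\left(A,x \right)} = \frac{72 - \frac{8}{9}}{x - 90} = \frac{640}{9 \left(-90 + x\right)}$)
$\sqrt{\sqrt{-21640 + X{\left(-154 \right)}} + k{\left(\frac{1}{-77},165 \right)}} = \sqrt{\sqrt{-21640 + \sqrt{67}} + \frac{640}{9 \left(-90 + 165\right)}} = \sqrt{\sqrt{-21640 + \sqrt{67}} + \frac{640}{9 \cdot 75}} = \sqrt{\sqrt{-21640 + \sqrt{67}} + \frac{640}{9} \cdot \frac{1}{75}} = \sqrt{\sqrt{-21640 + \sqrt{67}} + \frac{128}{135}} = \sqrt{\frac{128}{135} + \sqrt{-21640 + \sqrt{67}}}$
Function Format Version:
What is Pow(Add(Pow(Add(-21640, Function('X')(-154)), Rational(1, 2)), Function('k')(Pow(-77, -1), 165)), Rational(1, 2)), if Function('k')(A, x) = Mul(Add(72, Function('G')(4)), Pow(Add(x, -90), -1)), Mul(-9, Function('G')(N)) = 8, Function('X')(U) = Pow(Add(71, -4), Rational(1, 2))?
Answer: Mul(Rational(1, 45), Pow(Add(1920, Mul(2025, I, Pow(Add(21640, Mul(-1, Pow(67, Rational(1, 2)))), Rational(1, 2)))), Rational(1, 2))) ≈ Add(8.6032, Mul(8.5479, I))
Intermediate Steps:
Function('X')(U) = Pow(67, Rational(1, 2))
Function('G')(N) = Rational(-8, 9) (Function('G')(N) = Mul(Rational(-1, 9), 8) = Rational(-8, 9))
Function('k')(A, x) = Mul(Rational(640, 9), Pow(Add(-90, x), -1)) (Function('k')(A, x) = Mul(Add(72, Rational(-8, 9)), Pow(Add(x, -90), -1)) = Mul(Rational(640, 9), Pow(Add(-90, x), -1)))
Pow(Add(Pow(Add(-21640, Function('X')(-154)), Rational(1, 2)), Function('k')(Pow(-77, -1), 165)), Rational(1, 2)) = Pow(Add(Pow(Add(-21640, Pow(67, Rational(1, 2))), Rational(1, 2)), Mul(Rational(640, 9), Pow(Add(-90, 165), -1))), Rational(1, 2)) = Pow(Add(Pow(Add(-21640, Pow(67, Rational(1, 2))), Rational(1, 2)), Mul(Rational(640, 9), Pow(75, -1))), Rational(1, 2)) = Pow(Add(Pow(Add(-21640, Pow(67, Rational(1, 2))), Rational(1, 2)), Mul(Rational(640, 9), Rational(1, 75))), Rational(1, 2)) = Pow(Add(Pow(Add(-21640, Pow(67, Rational(1, 2))), Rational(1, 2)), Rational(128, 135)), Rational(1, 2)) = Pow(Add(Rational(128, 135), Pow(Add(-21640, Pow(67, Rational(1, 2))), Rational(1, 2))), Rational(1, 2))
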